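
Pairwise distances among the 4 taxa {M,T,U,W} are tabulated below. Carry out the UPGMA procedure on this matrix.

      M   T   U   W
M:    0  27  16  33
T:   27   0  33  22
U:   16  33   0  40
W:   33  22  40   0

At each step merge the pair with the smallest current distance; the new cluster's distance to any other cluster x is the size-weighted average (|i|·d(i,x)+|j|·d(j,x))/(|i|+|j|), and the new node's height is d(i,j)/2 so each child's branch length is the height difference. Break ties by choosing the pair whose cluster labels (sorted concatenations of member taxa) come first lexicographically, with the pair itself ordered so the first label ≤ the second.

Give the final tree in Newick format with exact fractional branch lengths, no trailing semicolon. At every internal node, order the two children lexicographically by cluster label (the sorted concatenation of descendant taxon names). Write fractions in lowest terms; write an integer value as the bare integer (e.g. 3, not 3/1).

iteration 1: select M,U (d=16); attach at lengths (8, 8); label the merged cluster MU
  updated: d(MU,T)=30, d(MU,W)=73/2
iteration 2: select T,W (d=22); attach at lengths (11, 11); label the merged cluster TW
  updated: d(MU,TW)=133/4
iteration 3: select MU,TW (d=133/4); attach at lengths (69/8, 45/8); label the merged cluster MTUW
final tree: ((M:8,U:8):69/8,(T:11,W:11):45/8)
total length: 209/4

((M:8,U:8):69/8,(T:11,W:11):45/8)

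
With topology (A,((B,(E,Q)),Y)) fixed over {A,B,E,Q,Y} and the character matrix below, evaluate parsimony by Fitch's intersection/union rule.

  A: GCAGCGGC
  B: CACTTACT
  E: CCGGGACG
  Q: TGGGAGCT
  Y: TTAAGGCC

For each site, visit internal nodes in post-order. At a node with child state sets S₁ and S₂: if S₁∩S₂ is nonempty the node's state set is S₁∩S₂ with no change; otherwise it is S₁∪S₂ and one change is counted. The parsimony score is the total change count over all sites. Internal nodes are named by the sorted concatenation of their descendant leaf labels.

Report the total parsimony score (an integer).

18

EQ@0: {C} ∪ {T} = {C,T} (union, +1)
BEQ@0: {C} ∩ {C,T} = {C} (intersection, +0)
BEQY@0: {C} ∪ {T} = {C,T} (union, +1)
ABEQY@0: {G} ∪ {C,T} = {C,G,T} (union, +1)
EQ@1: {C} ∪ {G} = {C,G} (union, +1)
BEQ@1: {A} ∪ {C,G} = {A,C,G} (union, +1)
BEQY@1: {A,C,G} ∪ {T} = {A,C,G,T} (union, +1)
ABEQY@1: {C} ∩ {A,C,G,T} = {C} (intersection, +0)
EQ@2: {G} ∩ {G} = {G} (intersection, +0)
BEQ@2: {C} ∪ {G} = {C,G} (union, +1)
BEQY@2: {C,G} ∪ {A} = {A,C,G} (union, +1)
ABEQY@2: {A} ∩ {A,C,G} = {A} (intersection, +0)
EQ@3: {G} ∩ {G} = {G} (intersection, +0)
BEQ@3: {T} ∪ {G} = {G,T} (union, +1)
BEQY@3: {G,T} ∪ {A} = {A,G,T} (union, +1)
ABEQY@3: {G} ∩ {A,G,T} = {G} (intersection, +0)
EQ@4: {G} ∪ {A} = {A,G} (union, +1)
BEQ@4: {T} ∪ {A,G} = {A,G,T} (union, +1)
BEQY@4: {A,G,T} ∩ {G} = {G} (intersection, +0)
ABEQY@4: {C} ∪ {G} = {C,G} (union, +1)
EQ@5: {A} ∪ {G} = {A,G} (union, +1)
BEQ@5: {A} ∩ {A,G} = {A} (intersection, +0)
BEQY@5: {A} ∪ {G} = {A,G} (union, +1)
ABEQY@5: {G} ∩ {A,G} = {G} (intersection, +0)
EQ@6: {C} ∩ {C} = {C} (intersection, +0)
BEQ@6: {C} ∩ {C} = {C} (intersection, +0)
BEQY@6: {C} ∩ {C} = {C} (intersection, +0)
ABEQY@6: {G} ∪ {C} = {C,G} (union, +1)
EQ@7: {G} ∪ {T} = {G,T} (union, +1)
BEQ@7: {T} ∩ {G,T} = {T} (intersection, +0)
BEQY@7: {T} ∪ {C} = {C,T} (union, +1)
ABEQY@7: {C} ∩ {C,T} = {C} (intersection, +0)
per-site changes: [3, 3, 2, 2, 3, 2, 1, 2]; total = 18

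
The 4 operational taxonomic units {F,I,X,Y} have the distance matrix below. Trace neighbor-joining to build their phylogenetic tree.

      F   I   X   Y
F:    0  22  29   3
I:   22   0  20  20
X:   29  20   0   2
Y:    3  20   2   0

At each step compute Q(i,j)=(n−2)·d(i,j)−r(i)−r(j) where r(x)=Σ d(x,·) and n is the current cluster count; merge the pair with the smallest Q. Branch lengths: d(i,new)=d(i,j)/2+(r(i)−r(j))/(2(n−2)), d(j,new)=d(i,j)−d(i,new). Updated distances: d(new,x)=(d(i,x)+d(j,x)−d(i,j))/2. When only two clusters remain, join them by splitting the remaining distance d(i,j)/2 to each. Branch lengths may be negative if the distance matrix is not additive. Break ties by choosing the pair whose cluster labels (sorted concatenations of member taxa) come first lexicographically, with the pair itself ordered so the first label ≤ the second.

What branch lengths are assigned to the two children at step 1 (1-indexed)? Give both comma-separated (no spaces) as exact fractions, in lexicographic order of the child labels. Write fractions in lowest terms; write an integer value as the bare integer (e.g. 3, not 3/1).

35/4,-23/4

step 1: merge (F,Y) at d=3, Q=-73; branch lengths F→35/4, Y→-23/4; new cluster FY
  updated: d(FY,I)=39/2, d(FY,X)=14
step 2: merge (FY,I) at d=39/2, Q=-107/2; branch lengths FY→27/4, I→51/4; new cluster FIY
  updated: d(FIY,X)=29/4
step 3: merge (FIY,X) at d=29/4; branch lengths FIY→29/8, X→29/8; new cluster FIXY
final tree: (((F:35/4,Y:-23/4):27/4,I:51/4):29/8,X:29/8)
total length: 119/4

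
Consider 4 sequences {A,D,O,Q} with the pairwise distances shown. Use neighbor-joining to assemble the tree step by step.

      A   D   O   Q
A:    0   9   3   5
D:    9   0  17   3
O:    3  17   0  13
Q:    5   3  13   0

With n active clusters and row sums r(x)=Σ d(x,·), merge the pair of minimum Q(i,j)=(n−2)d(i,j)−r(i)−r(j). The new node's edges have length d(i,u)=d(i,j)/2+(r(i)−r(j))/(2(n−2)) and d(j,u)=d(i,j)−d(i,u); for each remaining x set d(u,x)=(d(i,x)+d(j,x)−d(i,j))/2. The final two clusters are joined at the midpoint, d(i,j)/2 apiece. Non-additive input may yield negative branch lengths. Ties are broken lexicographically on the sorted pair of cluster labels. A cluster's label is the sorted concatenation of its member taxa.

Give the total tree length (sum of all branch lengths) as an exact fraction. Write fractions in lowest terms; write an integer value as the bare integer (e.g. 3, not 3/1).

iteration 1: select A,O (d=3, Q=-44); attach at lengths (-5/2, 11/2); label the merged cluster AO
  updated: d(AO,D)=23/2, d(AO,Q)=15/2
iteration 2: select AO,D (d=23/2, Q=-22); attach at lengths (8, 7/2); label the merged cluster ADO
  updated: d(ADO,Q)=-1/2
iteration 3: select ADO,Q (d=-1/2); attach at lengths (-1/4, -1/4); label the merged cluster ADOQ
final tree: (((A:-5/2,O:11/2):8,D:7/2):-1/4,Q:-1/4)
total length: 14

14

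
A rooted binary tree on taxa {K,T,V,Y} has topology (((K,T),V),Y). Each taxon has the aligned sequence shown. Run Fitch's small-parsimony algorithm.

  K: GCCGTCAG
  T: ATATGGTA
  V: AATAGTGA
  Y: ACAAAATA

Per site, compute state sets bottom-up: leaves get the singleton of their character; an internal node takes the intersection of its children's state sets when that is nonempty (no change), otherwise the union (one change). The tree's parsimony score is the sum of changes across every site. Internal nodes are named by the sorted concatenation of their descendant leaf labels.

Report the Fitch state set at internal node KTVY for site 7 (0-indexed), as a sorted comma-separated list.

site 0, node KT: K={G} ∪ T={A} → {A,G} (+1)
site 0, node KTV: KT={A,G} ∩ V={A} → {A} (+0)
site 0, node KTVY: KTV={A} ∩ Y={A} → {A} (+0)
site 1, node KT: K={C} ∪ T={T} → {C,T} (+1)
site 1, node KTV: KT={C,T} ∪ V={A} → {A,C,T} (+1)
site 1, node KTVY: KTV={A,C,T} ∩ Y={C} → {C} (+0)
site 2, node KT: K={C} ∪ T={A} → {A,C} (+1)
site 2, node KTV: KT={A,C} ∪ V={T} → {A,C,T} (+1)
site 2, node KTVY: KTV={A,C,T} ∩ Y={A} → {A} (+0)
site 3, node KT: K={G} ∪ T={T} → {G,T} (+1)
site 3, node KTV: KT={G,T} ∪ V={A} → {A,G,T} (+1)
site 3, node KTVY: KTV={A,G,T} ∩ Y={A} → {A} (+0)
site 4, node KT: K={T} ∪ T={G} → {G,T} (+1)
site 4, node KTV: KT={G,T} ∩ V={G} → {G} (+0)
site 4, node KTVY: KTV={G} ∪ Y={A} → {A,G} (+1)
site 5, node KT: K={C} ∪ T={G} → {C,G} (+1)
site 5, node KTV: KT={C,G} ∪ V={T} → {C,G,T} (+1)
site 5, node KTVY: KTV={C,G,T} ∪ Y={A} → {A,C,G,T} (+1)
site 6, node KT: K={A} ∪ T={T} → {A,T} (+1)
site 6, node KTV: KT={A,T} ∪ V={G} → {A,G,T} (+1)
site 6, node KTVY: KTV={A,G,T} ∩ Y={T} → {T} (+0)
site 7, node KT: K={G} ∪ T={A} → {A,G} (+1)
site 7, node KTV: KT={A,G} ∩ V={A} → {A} (+0)
site 7, node KTVY: KTV={A} ∩ Y={A} → {A} (+0)
per-site changes: [1, 2, 2, 2, 2, 3, 2, 1]; total = 15

A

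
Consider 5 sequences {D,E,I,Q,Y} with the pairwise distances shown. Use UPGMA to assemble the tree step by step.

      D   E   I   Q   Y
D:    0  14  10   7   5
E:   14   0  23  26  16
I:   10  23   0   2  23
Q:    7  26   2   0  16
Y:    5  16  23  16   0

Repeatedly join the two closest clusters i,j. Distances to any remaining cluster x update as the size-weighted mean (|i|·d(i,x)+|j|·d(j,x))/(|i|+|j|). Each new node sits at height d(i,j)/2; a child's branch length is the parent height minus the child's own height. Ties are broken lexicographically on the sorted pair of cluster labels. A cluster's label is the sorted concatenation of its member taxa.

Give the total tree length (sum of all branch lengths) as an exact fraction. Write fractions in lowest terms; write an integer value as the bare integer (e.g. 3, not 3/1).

121/4

iteration 1: select I,Q (d=2); attach at lengths (1, 1); label the merged cluster IQ
  updated: d(D,IQ)=17/2, d(E,IQ)=49/2, d(IQ,Y)=39/2
iteration 2: select D,Y (d=5); attach at lengths (5/2, 5/2); label the merged cluster DY
  updated: d(DY,E)=15, d(DY,IQ)=14
iteration 3: select DY,IQ (d=14); attach at lengths (9/2, 6); label the merged cluster DIQY
  updated: d(DIQY,E)=79/4
iteration 4: select DIQY,E (d=79/4); attach at lengths (23/8, 79/8); label the merged cluster DEIQY
final tree: (((D:5/2,Y:5/2):9/2,(I:1,Q:1):6):23/8,E:79/8)
total length: 121/4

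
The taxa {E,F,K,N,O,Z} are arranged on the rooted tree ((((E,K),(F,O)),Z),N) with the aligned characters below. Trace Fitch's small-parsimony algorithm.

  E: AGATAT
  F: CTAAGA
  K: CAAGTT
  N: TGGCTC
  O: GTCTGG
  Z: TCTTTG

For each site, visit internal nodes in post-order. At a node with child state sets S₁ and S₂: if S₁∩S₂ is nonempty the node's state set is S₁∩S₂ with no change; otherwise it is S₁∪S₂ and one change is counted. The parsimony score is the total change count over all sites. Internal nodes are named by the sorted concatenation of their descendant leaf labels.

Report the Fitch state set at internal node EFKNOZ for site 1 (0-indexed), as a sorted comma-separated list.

G

[col 0] EK: children E:{A}, K:{C} ∪→ {A,C}; cost 1
[col 0] FO: children F:{C}, O:{G} ∪→ {C,G}; cost 1
[col 0] EFKO: children EK:{A,C}, FO:{C,G} ∩→ {C}; cost 0
[col 0] EFKOZ: children EFKO:{C}, Z:{T} ∪→ {C,T}; cost 1
[col 0] EFKNOZ: children EFKOZ:{C,T}, N:{T} ∩→ {T}; cost 0
[col 1] EK: children E:{G}, K:{A} ∪→ {A,G}; cost 1
[col 1] FO: children F:{T}, O:{T} ∩→ {T}; cost 0
[col 1] EFKO: children EK:{A,G}, FO:{T} ∪→ {A,G,T}; cost 1
[col 1] EFKOZ: children EFKO:{A,G,T}, Z:{C} ∪→ {A,C,G,T}; cost 1
[col 1] EFKNOZ: children EFKOZ:{A,C,G,T}, N:{G} ∩→ {G}; cost 0
[col 2] EK: children E:{A}, K:{A} ∩→ {A}; cost 0
[col 2] FO: children F:{A}, O:{C} ∪→ {A,C}; cost 1
[col 2] EFKO: children EK:{A}, FO:{A,C} ∩→ {A}; cost 0
[col 2] EFKOZ: children EFKO:{A}, Z:{T} ∪→ {A,T}; cost 1
[col 2] EFKNOZ: children EFKOZ:{A,T}, N:{G} ∪→ {A,G,T}; cost 1
[col 3] EK: children E:{T}, K:{G} ∪→ {G,T}; cost 1
[col 3] FO: children F:{A}, O:{T} ∪→ {A,T}; cost 1
[col 3] EFKO: children EK:{G,T}, FO:{A,T} ∩→ {T}; cost 0
[col 3] EFKOZ: children EFKO:{T}, Z:{T} ∩→ {T}; cost 0
[col 3] EFKNOZ: children EFKOZ:{T}, N:{C} ∪→ {C,T}; cost 1
[col 4] EK: children E:{A}, K:{T} ∪→ {A,T}; cost 1
[col 4] FO: children F:{G}, O:{G} ∩→ {G}; cost 0
[col 4] EFKO: children EK:{A,T}, FO:{G} ∪→ {A,G,T}; cost 1
[col 4] EFKOZ: children EFKO:{A,G,T}, Z:{T} ∩→ {T}; cost 0
[col 4] EFKNOZ: children EFKOZ:{T}, N:{T} ∩→ {T}; cost 0
[col 5] EK: children E:{T}, K:{T} ∩→ {T}; cost 0
[col 5] FO: children F:{A}, O:{G} ∪→ {A,G}; cost 1
[col 5] EFKO: children EK:{T}, FO:{A,G} ∪→ {A,G,T}; cost 1
[col 5] EFKOZ: children EFKO:{A,G,T}, Z:{G} ∩→ {G}; cost 0
[col 5] EFKNOZ: children EFKOZ:{G}, N:{C} ∪→ {C,G}; cost 1
per-site changes: [3, 3, 3, 3, 2, 3]; total = 17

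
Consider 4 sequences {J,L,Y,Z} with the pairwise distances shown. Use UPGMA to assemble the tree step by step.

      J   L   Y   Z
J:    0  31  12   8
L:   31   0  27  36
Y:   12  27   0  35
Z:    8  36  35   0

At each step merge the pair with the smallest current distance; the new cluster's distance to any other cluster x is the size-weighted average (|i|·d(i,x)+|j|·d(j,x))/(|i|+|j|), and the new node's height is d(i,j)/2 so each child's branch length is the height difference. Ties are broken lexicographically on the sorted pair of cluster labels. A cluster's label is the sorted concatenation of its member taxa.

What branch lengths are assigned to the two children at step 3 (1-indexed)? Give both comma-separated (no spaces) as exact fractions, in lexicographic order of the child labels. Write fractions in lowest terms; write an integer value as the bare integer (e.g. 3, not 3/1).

iteration 1: select J,Z (d=8); attach at lengths (4, 4); label the merged cluster JZ
  updated: d(JZ,L)=67/2, d(JZ,Y)=47/2
iteration 2: select JZ,Y (d=47/2); attach at lengths (31/4, 47/4); label the merged cluster JYZ
  updated: d(JYZ,L)=94/3
iteration 3: select JYZ,L (d=94/3); attach at lengths (47/12, 47/3); label the merged cluster JLYZ
final tree: (((J:4,Z:4):31/4,Y:47/4):47/12,L:47/3)
total length: 565/12

47/12,47/3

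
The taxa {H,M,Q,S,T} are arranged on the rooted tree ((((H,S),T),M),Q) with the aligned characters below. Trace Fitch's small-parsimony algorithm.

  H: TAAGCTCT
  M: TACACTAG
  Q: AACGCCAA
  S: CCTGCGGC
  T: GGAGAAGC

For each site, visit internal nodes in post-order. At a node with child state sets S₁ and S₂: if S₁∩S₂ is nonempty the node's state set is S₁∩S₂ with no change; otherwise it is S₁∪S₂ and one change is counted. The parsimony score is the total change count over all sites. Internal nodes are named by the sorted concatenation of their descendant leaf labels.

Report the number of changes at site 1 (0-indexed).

[col 0] HS: children H:{T}, S:{C} ∪→ {C,T}; cost 1
[col 0] HST: children HS:{C,T}, T:{G} ∪→ {C,G,T}; cost 1
[col 0] HMST: children HST:{C,G,T}, M:{T} ∩→ {T}; cost 0
[col 0] HMQST: children HMST:{T}, Q:{A} ∪→ {A,T}; cost 1
[col 1] HS: children H:{A}, S:{C} ∪→ {A,C}; cost 1
[col 1] HST: children HS:{A,C}, T:{G} ∪→ {A,C,G}; cost 1
[col 1] HMST: children HST:{A,C,G}, M:{A} ∩→ {A}; cost 0
[col 1] HMQST: children HMST:{A}, Q:{A} ∩→ {A}; cost 0
[col 2] HS: children H:{A}, S:{T} ∪→ {A,T}; cost 1
[col 2] HST: children HS:{A,T}, T:{A} ∩→ {A}; cost 0
[col 2] HMST: children HST:{A}, M:{C} ∪→ {A,C}; cost 1
[col 2] HMQST: children HMST:{A,C}, Q:{C} ∩→ {C}; cost 0
[col 3] HS: children H:{G}, S:{G} ∩→ {G}; cost 0
[col 3] HST: children HS:{G}, T:{G} ∩→ {G}; cost 0
[col 3] HMST: children HST:{G}, M:{A} ∪→ {A,G}; cost 1
[col 3] HMQST: children HMST:{A,G}, Q:{G} ∩→ {G}; cost 0
[col 4] HS: children H:{C}, S:{C} ∩→ {C}; cost 0
[col 4] HST: children HS:{C}, T:{A} ∪→ {A,C}; cost 1
[col 4] HMST: children HST:{A,C}, M:{C} ∩→ {C}; cost 0
[col 4] HMQST: children HMST:{C}, Q:{C} ∩→ {C}; cost 0
[col 5] HS: children H:{T}, S:{G} ∪→ {G,T}; cost 1
[col 5] HST: children HS:{G,T}, T:{A} ∪→ {A,G,T}; cost 1
[col 5] HMST: children HST:{A,G,T}, M:{T} ∩→ {T}; cost 0
[col 5] HMQST: children HMST:{T}, Q:{C} ∪→ {C,T}; cost 1
[col 6] HS: children H:{C}, S:{G} ∪→ {C,G}; cost 1
[col 6] HST: children HS:{C,G}, T:{G} ∩→ {G}; cost 0
[col 6] HMST: children HST:{G}, M:{A} ∪→ {A,G}; cost 1
[col 6] HMQST: children HMST:{A,G}, Q:{A} ∩→ {A}; cost 0
[col 7] HS: children H:{T}, S:{C} ∪→ {C,T}; cost 1
[col 7] HST: children HS:{C,T}, T:{C} ∩→ {C}; cost 0
[col 7] HMST: children HST:{C}, M:{G} ∪→ {C,G}; cost 1
[col 7] HMQST: children HMST:{C,G}, Q:{A} ∪→ {A,C,G}; cost 1
per-site changes: [3, 2, 2, 1, 1, 3, 2, 3]; total = 17

2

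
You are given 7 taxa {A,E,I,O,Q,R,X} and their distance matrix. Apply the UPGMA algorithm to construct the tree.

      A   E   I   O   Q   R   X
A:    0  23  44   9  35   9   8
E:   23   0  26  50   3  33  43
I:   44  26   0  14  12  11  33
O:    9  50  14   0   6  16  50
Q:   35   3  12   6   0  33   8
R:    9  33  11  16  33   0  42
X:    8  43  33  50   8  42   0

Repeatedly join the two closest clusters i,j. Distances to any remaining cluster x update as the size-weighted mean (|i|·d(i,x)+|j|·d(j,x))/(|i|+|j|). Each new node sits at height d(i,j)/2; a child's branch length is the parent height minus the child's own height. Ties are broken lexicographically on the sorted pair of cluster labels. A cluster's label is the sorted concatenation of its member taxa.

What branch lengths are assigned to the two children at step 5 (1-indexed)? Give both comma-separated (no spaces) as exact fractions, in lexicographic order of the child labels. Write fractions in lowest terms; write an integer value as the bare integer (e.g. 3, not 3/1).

71/6,35/6

step 1: merge (E,Q) at d=3; branch lengths E→3/2, Q→3/2; new cluster EQ
  updated: d(A,EQ)=29, d(EQ,I)=19, d(EQ,O)=28, d(EQ,R)=33, d(EQ,X)=51/2
step 2: merge (A,X) at d=8; branch lengths A→4, X→4; new cluster AX
  updated: d(AX,EQ)=109/4, d(AX,I)=77/2, d(AX,O)=59/2, d(AX,R)=51/2
step 3: merge (I,R) at d=11; branch lengths I→11/2, R→11/2; new cluster IR
  updated: d(AX,IR)=32, d(EQ,IR)=26, d(IR,O)=15
step 4: merge (IR,O) at d=15; branch lengths IR→2, O→15/2; new cluster IOR
  updated: d(AX,IOR)=187/6, d(EQ,IOR)=80/3
step 5: merge (EQ,IOR) at d=80/3; branch lengths EQ→71/6, IOR→35/6; new cluster EIOQR
  updated: d(AX,EIOQR)=148/5
step 6: merge (AX,EIOQR) at d=148/5; branch lengths AX→54/5, EIOQR→22/15; new cluster AEIOQRX
final tree: ((A:4,X:4):54/5,((E:3/2,Q:3/2):71/6,((I:11/2,R:11/2):2,O:15/2):35/6):22/15)
total length: 1843/30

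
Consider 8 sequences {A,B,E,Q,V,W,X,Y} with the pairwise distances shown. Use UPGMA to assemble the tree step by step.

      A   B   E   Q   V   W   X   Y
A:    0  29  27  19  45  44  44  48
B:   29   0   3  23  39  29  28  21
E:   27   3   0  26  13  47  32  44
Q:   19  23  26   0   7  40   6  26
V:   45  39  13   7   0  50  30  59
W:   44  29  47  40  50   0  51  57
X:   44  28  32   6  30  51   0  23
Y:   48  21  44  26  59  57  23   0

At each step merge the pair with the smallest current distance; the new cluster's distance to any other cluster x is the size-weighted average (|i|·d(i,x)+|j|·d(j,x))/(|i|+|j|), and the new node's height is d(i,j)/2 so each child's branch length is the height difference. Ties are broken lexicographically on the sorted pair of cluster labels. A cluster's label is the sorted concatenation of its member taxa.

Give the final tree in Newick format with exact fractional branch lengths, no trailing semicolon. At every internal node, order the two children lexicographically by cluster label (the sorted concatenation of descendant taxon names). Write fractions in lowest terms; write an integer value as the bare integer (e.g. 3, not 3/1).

1. join B+E (d=3) ⇒ BE; edges |B|=3/2, |E|=3/2
  updated: d(A,BE)=28, d(BE,Q)=49/2, d(BE,V)=26, d(BE,W)=38, d(BE,X)=30, d(BE,Y)=65/2
2. join Q+X (d=6) ⇒ QX; edges |Q|=3, |X|=3
  updated: d(A,QX)=63/2, d(BE,QX)=109/4, d(QX,V)=37/2, d(QX,W)=91/2, d(QX,Y)=49/2
3. join QX+V (d=37/2) ⇒ QVX; edges |QX|=25/4, |V|=37/4
  updated: d(A,QVX)=36, d(BE,QVX)=161/6, d(QVX,W)=47, d(QVX,Y)=36
4. join BE+QVX (d=161/6) ⇒ BEQVX; edges |BE|=143/12, |QVX|=25/6
  updated: d(A,BEQVX)=164/5, d(BEQVX,W)=217/5, d(BEQVX,Y)=173/5
5. join A+BEQVX (d=164/5) ⇒ ABEQVX; edges |A|=82/5, |BEQVX|=179/60
  updated: d(ABEQVX,W)=87/2, d(ABEQVX,Y)=221/6
6. join ABEQVX+Y (d=221/6) ⇒ ABEQVXY; edges |ABEQVX|=121/60, |Y|=221/12
  updated: d(ABEQVXY,W)=318/7
7. join ABEQVXY+W (d=318/7) ⇒ ABEQVWXY; edges |ABEQVXY|=361/84, |W|=159/7
final tree: (((A:82/5,((B:3/2,E:3/2):143/12,((Q:3,X:3):25/4,V:37/4):25/6):179/60):121/60,Y:221/12):361/84,W:159/7)
total length: 45113/420

(((A:82/5,((B:3/2,E:3/2):143/12,((Q:3,X:3):25/4,V:37/4):25/6):179/60):121/60,Y:221/12):361/84,W:159/7)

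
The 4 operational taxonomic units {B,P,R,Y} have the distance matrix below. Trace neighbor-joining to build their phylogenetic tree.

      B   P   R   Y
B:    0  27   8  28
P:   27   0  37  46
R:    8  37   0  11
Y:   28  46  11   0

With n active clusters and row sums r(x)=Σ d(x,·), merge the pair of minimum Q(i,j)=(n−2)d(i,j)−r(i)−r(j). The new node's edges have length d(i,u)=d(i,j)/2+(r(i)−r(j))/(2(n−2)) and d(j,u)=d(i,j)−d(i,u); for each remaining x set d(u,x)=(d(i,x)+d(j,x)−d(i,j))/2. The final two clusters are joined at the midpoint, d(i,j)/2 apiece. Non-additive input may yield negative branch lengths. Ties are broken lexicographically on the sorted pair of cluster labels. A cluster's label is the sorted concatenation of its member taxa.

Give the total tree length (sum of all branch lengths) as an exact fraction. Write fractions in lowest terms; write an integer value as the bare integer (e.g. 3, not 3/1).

195/4

iteration 1: select B,P (d=27, Q=-119); attach at lengths (7/4, 101/4); label the merged cluster BP
  updated: d(BP,R)=9, d(BP,Y)=47/2
iteration 2: select BP,R (d=9, Q=-87/2); attach at lengths (43/4, -7/4); label the merged cluster BPR
  updated: d(BPR,Y)=51/4
iteration 3: select BPR,Y (d=51/4); attach at lengths (51/8, 51/8); label the merged cluster BPRY
final tree: (((B:7/4,P:101/4):43/4,R:-7/4):51/8,Y:51/8)
total length: 195/4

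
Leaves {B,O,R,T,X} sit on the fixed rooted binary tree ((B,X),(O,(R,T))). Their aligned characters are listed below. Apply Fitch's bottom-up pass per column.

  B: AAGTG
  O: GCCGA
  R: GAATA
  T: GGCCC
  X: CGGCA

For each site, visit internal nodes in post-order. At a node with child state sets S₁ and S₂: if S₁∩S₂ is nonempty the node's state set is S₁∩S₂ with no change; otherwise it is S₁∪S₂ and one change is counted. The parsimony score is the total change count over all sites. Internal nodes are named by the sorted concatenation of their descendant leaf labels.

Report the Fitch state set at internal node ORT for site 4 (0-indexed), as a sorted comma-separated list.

A

[col 0] BX: children B:{A}, X:{C} ∪→ {A,C}; cost 1
[col 0] RT: children R:{G}, T:{G} ∩→ {G}; cost 0
[col 0] ORT: children O:{G}, RT:{G} ∩→ {G}; cost 0
[col 0] BORTX: children BX:{A,C}, ORT:{G} ∪→ {A,C,G}; cost 1
[col 1] BX: children B:{A}, X:{G} ∪→ {A,G}; cost 1
[col 1] RT: children R:{A}, T:{G} ∪→ {A,G}; cost 1
[col 1] ORT: children O:{C}, RT:{A,G} ∪→ {A,C,G}; cost 1
[col 1] BORTX: children BX:{A,G}, ORT:{A,C,G} ∩→ {A,G}; cost 0
[col 2] BX: children B:{G}, X:{G} ∩→ {G}; cost 0
[col 2] RT: children R:{A}, T:{C} ∪→ {A,C}; cost 1
[col 2] ORT: children O:{C}, RT:{A,C} ∩→ {C}; cost 0
[col 2] BORTX: children BX:{G}, ORT:{C} ∪→ {C,G}; cost 1
[col 3] BX: children B:{T}, X:{C} ∪→ {C,T}; cost 1
[col 3] RT: children R:{T}, T:{C} ∪→ {C,T}; cost 1
[col 3] ORT: children O:{G}, RT:{C,T} ∪→ {C,G,T}; cost 1
[col 3] BORTX: children BX:{C,T}, ORT:{C,G,T} ∩→ {C,T}; cost 0
[col 4] BX: children B:{G}, X:{A} ∪→ {A,G}; cost 1
[col 4] RT: children R:{A}, T:{C} ∪→ {A,C}; cost 1
[col 4] ORT: children O:{A}, RT:{A,C} ∩→ {A}; cost 0
[col 4] BORTX: children BX:{A,G}, ORT:{A} ∩→ {A}; cost 0
per-site changes: [2, 3, 2, 3, 2]; total = 12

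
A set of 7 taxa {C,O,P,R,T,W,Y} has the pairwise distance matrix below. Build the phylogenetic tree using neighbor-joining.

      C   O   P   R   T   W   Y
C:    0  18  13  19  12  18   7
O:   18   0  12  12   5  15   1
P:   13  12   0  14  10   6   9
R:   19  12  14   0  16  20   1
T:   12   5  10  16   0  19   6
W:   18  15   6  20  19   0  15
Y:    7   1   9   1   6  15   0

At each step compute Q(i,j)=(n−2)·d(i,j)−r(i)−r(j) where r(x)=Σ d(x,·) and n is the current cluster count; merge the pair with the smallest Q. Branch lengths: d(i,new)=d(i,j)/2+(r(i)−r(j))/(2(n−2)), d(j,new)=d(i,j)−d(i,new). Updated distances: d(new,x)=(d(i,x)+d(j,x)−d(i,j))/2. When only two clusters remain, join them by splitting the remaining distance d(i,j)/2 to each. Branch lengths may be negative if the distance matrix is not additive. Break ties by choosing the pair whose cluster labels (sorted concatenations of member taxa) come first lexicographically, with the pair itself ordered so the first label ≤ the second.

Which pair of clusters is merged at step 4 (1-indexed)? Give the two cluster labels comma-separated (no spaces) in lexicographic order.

step 1: merge (P,W) at d=6, Q=-127; branch lengths P→1/10, W→59/10; new cluster PW
  updated: d(C,PW)=25/2, d(O,PW)=21/2, d(PW,R)=14, d(PW,T)=23/2, d(PW,Y)=9
step 2: merge (R,Y) at d=1, Q=-82; branch lengths R→21/4, Y→-17/4; new cluster RY
  updated: d(C,RY)=25/2, d(O,RY)=6, d(PW,RY)=11, d(RY,T)=21/2
step 3: merge (O,T) at d=5, Q=-127/2; branch lengths O→31/12, T→29/12; new cluster OT
  updated: d(C,OT)=25/2, d(OT,PW)=17/2, d(OT,RY)=23/4
step 4: merge (C,PW) at d=25/2, Q=-89/2; branch lengths C→61/8, PW→39/8; new cluster CPW
  updated: d(CPW,OT)=17/4, d(CPW,RY)=11/2
step 5: merge (CPW,OT) at d=17/4, Q=-31/2; branch lengths CPW→2, OT→9/4; new cluster COPTW
  updated: d(COPTW,RY)=7/2
step 6: merge (COPTW,RY) at d=7/2; branch lengths COPTW→7/4, RY→7/4; new cluster COPRTWY
final tree: (((C:61/8,(P:1/10,W:59/10):39/8):2,(O:31/12,T:29/12):9/4):7/4,(R:21/4,Y:-17/4):7/4)
total length: 129/4

C,PW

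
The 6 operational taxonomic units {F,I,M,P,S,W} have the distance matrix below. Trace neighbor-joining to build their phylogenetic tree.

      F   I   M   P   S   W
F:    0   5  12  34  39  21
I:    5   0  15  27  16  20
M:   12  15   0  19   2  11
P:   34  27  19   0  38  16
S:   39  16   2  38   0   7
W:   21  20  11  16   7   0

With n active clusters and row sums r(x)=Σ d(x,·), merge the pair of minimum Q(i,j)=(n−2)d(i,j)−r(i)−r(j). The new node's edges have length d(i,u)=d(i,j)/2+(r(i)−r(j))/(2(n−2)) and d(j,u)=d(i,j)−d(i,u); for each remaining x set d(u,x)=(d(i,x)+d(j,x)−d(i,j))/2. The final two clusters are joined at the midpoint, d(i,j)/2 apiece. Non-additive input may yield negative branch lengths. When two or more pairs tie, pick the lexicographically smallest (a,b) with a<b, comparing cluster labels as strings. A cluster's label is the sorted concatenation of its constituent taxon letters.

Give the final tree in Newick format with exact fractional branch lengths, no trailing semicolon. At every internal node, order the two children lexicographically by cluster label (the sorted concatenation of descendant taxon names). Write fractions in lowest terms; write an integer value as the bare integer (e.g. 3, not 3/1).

((((F:6,I:-1):89/8,(M:-23/6,S:35/6):47/8):31/8,P:123/8):5/16,W:5/16)

iteration 1: select F,I (d=5, Q=-174); attach at lengths (6, -1); label the merged cluster FI
  updated: d(FI,M)=11, d(FI,P)=28, d(FI,S)=25, d(FI,W)=18
iteration 2: select M,S (d=2, Q=-109); attach at lengths (-23/6, 35/6); label the merged cluster MS
  updated: d(FI,MS)=17, d(MS,P)=55/2, d(MS,W)=8
iteration 3: select FI,MS (d=17, Q=-163/2); attach at lengths (89/8, 47/8); label the merged cluster FIMS
  updated: d(FIMS,P)=77/4, d(FIMS,W)=9/2
iteration 4: select FIMS,P (d=77/4, Q=-159/4); attach at lengths (31/8, 123/8); label the merged cluster FIMPS
  updated: d(FIMPS,W)=5/8
iteration 5: select FIMPS,W (d=5/8); attach at lengths (5/16, 5/16); label the merged cluster FIMPSW
final tree: ((((F:6,I:-1):89/8,(M:-23/6,S:35/6):47/8):31/8,P:123/8):5/16,W:5/16)
total length: 351/8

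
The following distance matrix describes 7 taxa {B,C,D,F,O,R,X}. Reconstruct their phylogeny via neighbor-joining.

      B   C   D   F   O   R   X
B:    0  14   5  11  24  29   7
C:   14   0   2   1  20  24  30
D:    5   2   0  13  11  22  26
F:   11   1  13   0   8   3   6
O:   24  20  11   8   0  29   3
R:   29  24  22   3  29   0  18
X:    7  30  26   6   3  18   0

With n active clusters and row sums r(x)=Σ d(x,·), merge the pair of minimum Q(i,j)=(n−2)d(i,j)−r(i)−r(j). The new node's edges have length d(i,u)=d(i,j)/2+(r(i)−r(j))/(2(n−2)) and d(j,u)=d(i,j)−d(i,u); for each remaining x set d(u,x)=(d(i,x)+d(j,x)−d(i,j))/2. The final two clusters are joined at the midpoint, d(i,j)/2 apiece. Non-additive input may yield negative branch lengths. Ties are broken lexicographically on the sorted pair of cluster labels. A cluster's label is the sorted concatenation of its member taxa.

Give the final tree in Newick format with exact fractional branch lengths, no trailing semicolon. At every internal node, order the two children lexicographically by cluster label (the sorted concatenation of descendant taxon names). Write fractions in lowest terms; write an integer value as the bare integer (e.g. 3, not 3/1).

(((B:71/16,((F:-109/16,R:157/16):37/8,(O:2,X:1):61/8):91/16):65/16,C:55/16):-23/32,D:-23/32)

step 1: merge (O,X) at d=3, Q=-170; branch lengths O→2, X→1; new cluster OX
  updated: d(B,OX)=14, d(C,OX)=47/2, d(D,OX)=17, d(F,OX)=11/2, d(OX,R)=22
step 2: merge (F,R) at d=3, Q=-243/2; branch lengths F→-109/16, R→157/16; new cluster FR
  updated: d(B,FR)=37/2, d(C,FR)=11, d(D,FR)=16, d(FR,OX)=49/4
step 3: merge (FR,OX) at d=49/4, Q=-351/4; branch lengths FR→37/8, OX→61/8; new cluster FORX
  updated: d(B,FORX)=81/8, d(C,FORX)=89/8, d(D,FORX)=83/8
step 4: merge (B,FORX) at d=81/8, Q=-81/2; branch lengths B→71/16, FORX→91/16; new cluster BFORX
  updated: d(BFORX,C)=15/2, d(BFORX,D)=21/8
step 5: merge (BFORX,C) at d=15/2, Q=-97/8; branch lengths BFORX→65/16, C→55/16; new cluster BCFORX
  updated: d(BCFORX,D)=-23/16
step 6: merge (BCFORX,D) at d=-23/16; branch lengths BCFORX→-23/32, D→-23/32; new cluster BCDFORX
final tree: (((B:71/16,((F:-109/16,R:157/16):37/8,(O:2,X:1):61/8):91/16):65/16,C:55/16):-23/32,D:-23/32)
total length: 551/16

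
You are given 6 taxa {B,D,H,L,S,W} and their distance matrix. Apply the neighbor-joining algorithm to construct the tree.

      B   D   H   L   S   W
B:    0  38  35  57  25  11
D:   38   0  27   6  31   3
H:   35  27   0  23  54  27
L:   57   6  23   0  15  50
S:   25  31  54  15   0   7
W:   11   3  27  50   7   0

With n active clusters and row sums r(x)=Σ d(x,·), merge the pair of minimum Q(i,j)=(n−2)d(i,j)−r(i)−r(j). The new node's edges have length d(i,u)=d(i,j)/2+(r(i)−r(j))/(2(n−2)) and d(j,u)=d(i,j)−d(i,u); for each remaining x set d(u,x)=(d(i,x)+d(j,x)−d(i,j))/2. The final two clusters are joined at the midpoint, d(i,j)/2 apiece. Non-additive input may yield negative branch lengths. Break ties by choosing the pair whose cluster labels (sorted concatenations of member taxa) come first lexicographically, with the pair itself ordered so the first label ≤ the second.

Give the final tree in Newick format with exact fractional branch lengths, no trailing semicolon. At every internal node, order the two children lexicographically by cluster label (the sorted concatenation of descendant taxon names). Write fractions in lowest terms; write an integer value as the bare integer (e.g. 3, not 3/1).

(((B:213/16,((D:-11/4,L:35/4):19/3,H:47/3):247/16):19/16,S:159/16):-47/32,W:-47/32)

step 1: merge (D,L) at d=6, Q=-232; branch lengths D→-11/4, L→35/4; new cluster DL
  updated: d(B,DL)=89/2, d(DL,H)=22, d(DL,S)=20, d(DL,W)=47/2
step 2: merge (DL,H) at d=22, Q=-182; branch lengths DL→19/3, H→47/3; new cluster DHL
  updated: d(B,DHL)=115/4, d(DHL,S)=26, d(DHL,W)=57/4
step 3: merge (B,DHL) at d=115/4, Q=-305/4; branch lengths B→213/16, DHL→247/16; new cluster BDHL
  updated: d(BDHL,S)=89/8, d(BDHL,W)=-7/4
step 4: merge (BDHL,S) at d=89/8, Q=-131/8; branch lengths BDHL→19/16, S→159/16; new cluster BDHLS
  updated: d(BDHLS,W)=-47/16
step 5: merge (BDHLS,W) at d=-47/16; branch lengths BDHLS→-47/32, W→-47/32; new cluster BDHLSW
final tree: (((B:213/16,((D:-11/4,L:35/4):19/3,H:47/3):247/16):19/16,S:159/16):-47/32,W:-47/32)
total length: 1039/16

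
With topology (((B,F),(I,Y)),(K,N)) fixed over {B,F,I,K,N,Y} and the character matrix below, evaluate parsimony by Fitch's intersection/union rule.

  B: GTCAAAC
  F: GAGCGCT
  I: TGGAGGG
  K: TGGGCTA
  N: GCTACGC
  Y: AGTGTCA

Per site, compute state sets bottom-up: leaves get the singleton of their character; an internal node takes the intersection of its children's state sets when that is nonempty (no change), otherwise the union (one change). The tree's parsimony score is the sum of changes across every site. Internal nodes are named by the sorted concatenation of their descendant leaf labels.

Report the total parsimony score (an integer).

23

[col 0] BF: children B:{G}, F:{G} ∩→ {G}; cost 0
[col 0] IY: children I:{T}, Y:{A} ∪→ {A,T}; cost 1
[col 0] BFIY: children BF:{G}, IY:{A,T} ∪→ {A,G,T}; cost 1
[col 0] KN: children K:{T}, N:{G} ∪→ {G,T}; cost 1
[col 0] BFIKNY: children BFIY:{A,G,T}, KN:{G,T} ∩→ {G,T}; cost 0
[col 1] BF: children B:{T}, F:{A} ∪→ {A,T}; cost 1
[col 1] IY: children I:{G}, Y:{G} ∩→ {G}; cost 0
[col 1] BFIY: children BF:{A,T}, IY:{G} ∪→ {A,G,T}; cost 1
[col 1] KN: children K:{G}, N:{C} ∪→ {C,G}; cost 1
[col 1] BFIKNY: children BFIY:{A,G,T}, KN:{C,G} ∩→ {G}; cost 0
[col 2] BF: children B:{C}, F:{G} ∪→ {C,G}; cost 1
[col 2] IY: children I:{G}, Y:{T} ∪→ {G,T}; cost 1
[col 2] BFIY: children BF:{C,G}, IY:{G,T} ∩→ {G}; cost 0
[col 2] KN: children K:{G}, N:{T} ∪→ {G,T}; cost 1
[col 2] BFIKNY: children BFIY:{G}, KN:{G,T} ∩→ {G}; cost 0
[col 3] BF: children B:{A}, F:{C} ∪→ {A,C}; cost 1
[col 3] IY: children I:{A}, Y:{G} ∪→ {A,G}; cost 1
[col 3] BFIY: children BF:{A,C}, IY:{A,G} ∩→ {A}; cost 0
[col 3] KN: children K:{G}, N:{A} ∪→ {A,G}; cost 1
[col 3] BFIKNY: children BFIY:{A}, KN:{A,G} ∩→ {A}; cost 0
[col 4] BF: children B:{A}, F:{G} ∪→ {A,G}; cost 1
[col 4] IY: children I:{G}, Y:{T} ∪→ {G,T}; cost 1
[col 4] BFIY: children BF:{A,G}, IY:{G,T} ∩→ {G}; cost 0
[col 4] KN: children K:{C}, N:{C} ∩→ {C}; cost 0
[col 4] BFIKNY: children BFIY:{G}, KN:{C} ∪→ {C,G}; cost 1
[col 5] BF: children B:{A}, F:{C} ∪→ {A,C}; cost 1
[col 5] IY: children I:{G}, Y:{C} ∪→ {C,G}; cost 1
[col 5] BFIY: children BF:{A,C}, IY:{C,G} ∩→ {C}; cost 0
[col 5] KN: children K:{T}, N:{G} ∪→ {G,T}; cost 1
[col 5] BFIKNY: children BFIY:{C}, KN:{G,T} ∪→ {C,G,T}; cost 1
[col 6] BF: children B:{C}, F:{T} ∪→ {C,T}; cost 1
[col 6] IY: children I:{G}, Y:{A} ∪→ {A,G}; cost 1
[col 6] BFIY: children BF:{C,T}, IY:{A,G} ∪→ {A,C,G,T}; cost 1
[col 6] KN: children K:{A}, N:{C} ∪→ {A,C}; cost 1
[col 6] BFIKNY: children BFIY:{A,C,G,T}, KN:{A,C} ∩→ {A,C}; cost 0
per-site changes: [3, 3, 3, 3, 3, 4, 4]; total = 23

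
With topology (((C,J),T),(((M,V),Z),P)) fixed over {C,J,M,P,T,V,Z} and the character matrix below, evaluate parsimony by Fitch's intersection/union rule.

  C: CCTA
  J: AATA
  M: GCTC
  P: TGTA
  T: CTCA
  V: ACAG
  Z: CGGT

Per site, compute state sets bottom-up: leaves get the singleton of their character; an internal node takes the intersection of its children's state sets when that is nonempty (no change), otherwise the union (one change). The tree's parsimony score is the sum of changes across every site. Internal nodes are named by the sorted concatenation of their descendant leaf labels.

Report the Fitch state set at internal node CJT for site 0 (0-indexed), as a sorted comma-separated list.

CJ@0: {C} ∪ {A} = {A,C} (union, +1)
CJT@0: {A,C} ∩ {C} = {C} (intersection, +0)
MV@0: {G} ∪ {A} = {A,G} (union, +1)
MVZ@0: {A,G} ∪ {C} = {A,C,G} (union, +1)
MPVZ@0: {A,C,G} ∪ {T} = {A,C,G,T} (union, +1)
CJMPTVZ@0: {C} ∩ {A,C,G,T} = {C} (intersection, +0)
CJ@1: {C} ∪ {A} = {A,C} (union, +1)
CJT@1: {A,C} ∪ {T} = {A,C,T} (union, +1)
MV@1: {C} ∩ {C} = {C} (intersection, +0)
MVZ@1: {C} ∪ {G} = {C,G} (union, +1)
MPVZ@1: {C,G} ∩ {G} = {G} (intersection, +0)
CJMPTVZ@1: {A,C,T} ∪ {G} = {A,C,G,T} (union, +1)
CJ@2: {T} ∩ {T} = {T} (intersection, +0)
CJT@2: {T} ∪ {C} = {C,T} (union, +1)
MV@2: {T} ∪ {A} = {A,T} (union, +1)
MVZ@2: {A,T} ∪ {G} = {A,G,T} (union, +1)
MPVZ@2: {A,G,T} ∩ {T} = {T} (intersection, +0)
CJMPTVZ@2: {C,T} ∩ {T} = {T} (intersection, +0)
CJ@3: {A} ∩ {A} = {A} (intersection, +0)
CJT@3: {A} ∩ {A} = {A} (intersection, +0)
MV@3: {C} ∪ {G} = {C,G} (union, +1)
MVZ@3: {C,G} ∪ {T} = {C,G,T} (union, +1)
MPVZ@3: {C,G,T} ∪ {A} = {A,C,G,T} (union, +1)
CJMPTVZ@3: {A} ∩ {A,C,G,T} = {A} (intersection, +0)
per-site changes: [4, 4, 3, 3]; total = 14

C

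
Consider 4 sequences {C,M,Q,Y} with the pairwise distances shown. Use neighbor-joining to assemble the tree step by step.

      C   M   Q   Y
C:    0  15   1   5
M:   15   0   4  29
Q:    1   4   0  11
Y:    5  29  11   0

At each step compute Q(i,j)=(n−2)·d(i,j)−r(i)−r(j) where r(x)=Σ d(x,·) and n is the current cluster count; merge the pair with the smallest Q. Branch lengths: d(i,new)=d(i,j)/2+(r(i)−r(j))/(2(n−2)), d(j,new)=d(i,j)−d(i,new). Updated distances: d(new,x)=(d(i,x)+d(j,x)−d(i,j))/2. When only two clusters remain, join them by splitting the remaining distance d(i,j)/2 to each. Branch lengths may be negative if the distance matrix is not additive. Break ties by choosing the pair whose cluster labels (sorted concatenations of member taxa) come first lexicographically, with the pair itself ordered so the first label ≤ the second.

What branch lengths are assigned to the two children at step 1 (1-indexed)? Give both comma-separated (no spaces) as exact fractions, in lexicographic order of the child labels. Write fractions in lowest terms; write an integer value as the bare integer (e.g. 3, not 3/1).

1. join C+Y (d=5, Q=-56) ⇒ CY; edges |C|=-7/2, |Y|=17/2
  updated: d(CY,M)=39/2, d(CY,Q)=7/2
2. join CY+M (d=39/2, Q=-27) ⇒ CMY; edges |CY|=19/2, |M|=10
  updated: d(CMY,Q)=-6
3. join CMY+Q (d=-6) ⇒ CMQY; edges |CMY|=-3, |Q|=-3
final tree: (((C:-7/2,Y:17/2):19/2,M:10):-3,Q:-3)
total length: 37/2

-7/2,17/2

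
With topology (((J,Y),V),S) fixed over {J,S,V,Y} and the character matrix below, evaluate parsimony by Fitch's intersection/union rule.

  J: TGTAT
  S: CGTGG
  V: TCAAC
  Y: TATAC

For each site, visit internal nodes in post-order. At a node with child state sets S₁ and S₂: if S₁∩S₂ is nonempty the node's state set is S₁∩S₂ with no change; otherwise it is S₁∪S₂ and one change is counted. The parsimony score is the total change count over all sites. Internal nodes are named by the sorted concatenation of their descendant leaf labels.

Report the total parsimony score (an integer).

7

JY@0: {T} ∩ {T} = {T} (intersection, +0)
JVY@0: {T} ∩ {T} = {T} (intersection, +0)
JSVY@0: {T} ∪ {C} = {C,T} (union, +1)
JY@1: {G} ∪ {A} = {A,G} (union, +1)
JVY@1: {A,G} ∪ {C} = {A,C,G} (union, +1)
JSVY@1: {A,C,G} ∩ {G} = {G} (intersection, +0)
JY@2: {T} ∩ {T} = {T} (intersection, +0)
JVY@2: {T} ∪ {A} = {A,T} (union, +1)
JSVY@2: {A,T} ∩ {T} = {T} (intersection, +0)
JY@3: {A} ∩ {A} = {A} (intersection, +0)
JVY@3: {A} ∩ {A} = {A} (intersection, +0)
JSVY@3: {A} ∪ {G} = {A,G} (union, +1)
JY@4: {T} ∪ {C} = {C,T} (union, +1)
JVY@4: {C,T} ∩ {C} = {C} (intersection, +0)
JSVY@4: {C} ∪ {G} = {C,G} (union, +1)
per-site changes: [1, 2, 1, 1, 2]; total = 7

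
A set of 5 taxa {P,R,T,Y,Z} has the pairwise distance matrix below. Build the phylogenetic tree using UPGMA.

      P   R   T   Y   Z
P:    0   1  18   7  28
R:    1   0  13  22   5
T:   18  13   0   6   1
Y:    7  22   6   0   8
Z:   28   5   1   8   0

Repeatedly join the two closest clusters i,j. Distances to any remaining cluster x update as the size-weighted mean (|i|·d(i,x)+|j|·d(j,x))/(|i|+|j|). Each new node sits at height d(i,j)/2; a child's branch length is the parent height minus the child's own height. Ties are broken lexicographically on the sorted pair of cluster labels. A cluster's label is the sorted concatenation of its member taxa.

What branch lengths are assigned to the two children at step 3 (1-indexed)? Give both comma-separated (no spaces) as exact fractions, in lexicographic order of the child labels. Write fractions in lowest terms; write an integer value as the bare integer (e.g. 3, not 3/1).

1. join P+R (d=1) ⇒ PR; edges |P|=1/2, |R|=1/2
  updated: d(PR,T)=31/2, d(PR,Y)=29/2, d(PR,Z)=33/2
2. join T+Z (d=1) ⇒ TZ; edges |T|=1/2, |Z|=1/2
  updated: d(PR,TZ)=16, d(TZ,Y)=7
3. join TZ+Y (d=7) ⇒ TYZ; edges |TZ|=3, |Y|=7/2
  updated: d(PR,TYZ)=31/2
4. join PR+TYZ (d=31/2) ⇒ PRTYZ; edges |PR|=29/4, |TYZ|=17/4
final tree: ((P:1/2,R:1/2):29/4,((T:1/2,Z:1/2):3,Y:7/2):17/4)
total length: 20

3,7/2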